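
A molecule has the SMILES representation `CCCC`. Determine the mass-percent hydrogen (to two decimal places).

17.34%

Atom tally by fragment:
  CH3 → C:1 H:3
  CH2 → C:1 H:2
  CH2 → C:1 H:2
  CH3 → C:1 H:3
Element totals:
  C: 4
  H: 10
Molecular formula: C4H10.
Molar mass = 58.124 g/mol.
Mass from H: 10 × 1.008 = 10.080 g/mol.
%H = 10.080 / 58.124 × 100 = 17.34%.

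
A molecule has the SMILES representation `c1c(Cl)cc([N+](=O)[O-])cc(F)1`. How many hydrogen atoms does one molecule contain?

3

Atom tally by fragment:
  benzene ring core → C:6 H:6
  (− 3 ring H displaced by substituents)
  + Cl → Cl:1
  + NO2 → N:1 O:2
  + F → F:1
Element totals:
  C: 6
  H: 3
  Cl: 1
  F: 1
  N: 1
  O: 2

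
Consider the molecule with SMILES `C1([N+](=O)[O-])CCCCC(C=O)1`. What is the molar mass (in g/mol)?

Atom tally by fragment:
  cyclohexane ring core → C:6 H:12
  (− 2 ring H displaced by substituents)
  + NO2 → N:1 O:2
  + CHO → C:1 H:1 O:1
Element totals:
  C: 7
  H: 11
  N: 1
  O: 3
Molecular formula: C7H11NO3.
  M = 7(12.011) + 11(1.008) + 14.007 + 3(15.999)
    = 84.077 + 11.088 + 14.007 + 47.997 = 157.169

157.17 g/mol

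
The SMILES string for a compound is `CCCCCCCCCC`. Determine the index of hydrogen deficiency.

0

Atom tally by fragment:
  CH3 → C:1 H:3
  CH2 → C:1 H:2
  CH2 → C:1 H:2
  CH2 → C:1 H:2
  CH2 → C:1 H:2
  CH2 → C:1 H:2
  CH2 → C:1 H:2
  CH2 → C:1 H:2
  CH2 → C:1 H:2
  CH3 → C:1 H:3
Element totals:
  C: 10
  H: 22
Molecular formula: C10H22.
DoU = (2C + 2 + N − H − X) / 2 = (2·10 + 2 + 0 − 22 − 0) / 2 = 0.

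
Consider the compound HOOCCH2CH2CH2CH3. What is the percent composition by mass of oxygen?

Element totals:
  C: 5
  H: 10
  O: 2
Molecular formula: C5H10O2.
Molar mass = 102.133 g/mol.
Mass from O: 2 × 15.999 = 31.998 g/mol.
%O = 31.998 / 102.133 × 100 = 31.33%.

31.33%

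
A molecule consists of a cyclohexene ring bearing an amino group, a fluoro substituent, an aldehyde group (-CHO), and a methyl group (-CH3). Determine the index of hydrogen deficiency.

Atom tally by fragment:
  cyclohexene ring core → C:6 H:10
  (− 4 ring H displaced by substituents)
  + NH2 → N:1 H:2
  + F → F:1
  + CHO → C:1 H:1 O:1
  + CH3 → C:1 H:3
Element totals:
  C: 8
  H: 12
  F: 1
  N: 1
  O: 1
Molecular formula: C8H12FNO.
DoU = (2C + 2 + N − H − X) / 2 = (2·8 + 2 + 1 − 12 − 1) / 2 = 3.

3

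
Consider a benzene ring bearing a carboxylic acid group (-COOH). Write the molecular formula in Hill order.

Atom tally by fragment:
  benzene ring core → C:6 H:6
  (− 1 ring H displaced by substituents)
  + COOH → C:1 H:1 O:2
Element totals:
  C: 7
  H: 6
  O: 2

C7H6O2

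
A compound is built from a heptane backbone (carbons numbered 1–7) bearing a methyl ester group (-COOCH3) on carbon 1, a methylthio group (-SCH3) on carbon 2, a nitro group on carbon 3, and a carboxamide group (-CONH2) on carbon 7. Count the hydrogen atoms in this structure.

Atom tally by fragment:
  CH3OOCCH2 → C:3 H:5 O:2
  CH(SCH3) → C:2 H:4 S:1
  CH(NO2) → C:1 H:1 N:1 O:2
  CH2 → C:1 H:2
  CH2 → C:1 H:2
  CH2 → C:1 H:2
  CH2CONH2 → C:2 H:4 O:1 N:1
Element totals:
  C: 11
  H: 20
  N: 2
  O: 5
  S: 1

20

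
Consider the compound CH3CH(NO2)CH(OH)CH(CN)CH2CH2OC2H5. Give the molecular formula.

C9H16N2O4

Element totals:
  C: 9
  H: 16
  N: 2
  O: 4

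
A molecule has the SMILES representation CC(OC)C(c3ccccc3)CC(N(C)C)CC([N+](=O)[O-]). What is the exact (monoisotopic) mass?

Atom tally by fragment:
  CH3 → C:1 H:3
  CH(OCH3) → C:2 H:4 O:1
  CH(C6H5) → C:7 H:6
  CH2 → C:1 H:2
  CH(N(CH3)2) → C:3 H:7 N:1
  CH2 → C:1 H:2
  CH2NO2 → C:1 H:2 N:1 O:2
Element totals:
  C: 16
  H: 26
  N: 2
  O: 3
Molecular formula: C16H26N2O3.
  M = 16(12.0) + 26(1.007825) + 2(14.003074) + 3(15.994915)
    = 192.000000 + 26.203450 + 28.006148 + 47.984745 = 294.194343

294.1943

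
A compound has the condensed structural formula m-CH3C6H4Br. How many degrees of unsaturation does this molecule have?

4

Element totals:
  C: 7
  H: 7
  Br: 1
Molecular formula: C7H7Br.
DoU = (2C + 2 + N − H − X) / 2 = (2·7 + 2 + 0 − 7 − 1) / 2 = 4.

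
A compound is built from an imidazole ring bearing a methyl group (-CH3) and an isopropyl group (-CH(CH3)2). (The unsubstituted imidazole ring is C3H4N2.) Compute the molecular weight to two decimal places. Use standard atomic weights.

124.19 g/mol

Atom tally by fragment:
  imidazole ring core → C:3 H:4 N:2
  (− 2 ring H displaced by substituents)
  + CH3 → C:1 H:3
  + CH(CH3)2 → C:3 H:7
Element totals:
  C: 7
  H: 12
  N: 2
Molecular formula: C7H12N2.
  M = 7(12.011) + 12(1.008) + 2(14.007)
    = 84.077 + 12.096 + 28.014 = 124.187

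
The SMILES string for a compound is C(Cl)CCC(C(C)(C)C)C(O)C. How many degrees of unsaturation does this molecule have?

Atom tally by fragment:
  ClCH2 → C:1 H:2 Cl:1
  CH2 → C:1 H:2
  CH2 → C:1 H:2
  CH(C(CH3)3) → C:5 H:10
  CH(OH) → C:1 H:2 O:1
  CH3 → C:1 H:3
Element totals:
  C: 10
  H: 21
  Cl: 1
  O: 1
Molecular formula: C10H21ClO.
DoU = (2C + 2 + N − H − X) / 2 = (2·10 + 2 + 0 − 21 − 1) / 2 = 0.

0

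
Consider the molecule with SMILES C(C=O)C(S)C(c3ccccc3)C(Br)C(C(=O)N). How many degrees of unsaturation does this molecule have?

6

Atom tally by fragment:
  OHCCH2 → C:2 H:3 O:1
  CH(SH) → C:1 H:2 S:1
  CH(C6H5) → C:7 H:6
  CH(Br) → C:1 H:1 Br:1
  CH2CONH2 → C:2 H:4 O:1 N:1
Element totals:
  C: 13
  H: 16
  Br: 1
  N: 1
  O: 2
  S: 1
Molecular formula: C13H16BrNO2S.
DoU = (2C + 2 + N − H − X) / 2 = (2·13 + 2 + 1 − 16 − 1) / 2 = 6.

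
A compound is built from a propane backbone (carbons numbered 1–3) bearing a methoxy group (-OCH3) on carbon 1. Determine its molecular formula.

Atom tally by fragment:
  CH3OCH2 → C:2 H:5 O:1
  CH2 → C:1 H:2
  CH3 → C:1 H:3
Element totals:
  C: 4
  H: 10
  O: 1

C4H10O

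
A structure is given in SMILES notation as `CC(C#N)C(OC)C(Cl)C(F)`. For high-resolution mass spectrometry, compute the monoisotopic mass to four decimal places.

Atom tally by fragment:
  CH3 → C:1 H:3
  CH(CN) → C:2 H:1 N:1
  CH(OCH3) → C:2 H:4 O:1
  CH(Cl) → C:1 H:1 Cl:1
  CH2F → C:1 H:2 F:1
Element totals:
  C: 7
  H: 11
  Cl: 1
  F: 1
  N: 1
  O: 1
Molecular formula: C7H11ClFNO.
  M = 7(12.0) + 11(1.007825) + 34.968853 + 18.998403 + 14.003074 + 15.994915
    = 84.000000 + 11.086075 + 34.968853 + 18.998403 + 14.003074 + 15.994915 = 179.051320

179.0513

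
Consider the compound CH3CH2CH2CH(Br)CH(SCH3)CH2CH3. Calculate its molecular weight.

Atom tally by fragment:
  CH3 → C:1 H:3
  CH2 → C:1 H:2
  CH2 → C:1 H:2
  CH(Br) → C:1 H:1 Br:1
  CH(SCH3) → C:2 H:4 S:1
  CH2 → C:1 H:2
  CH3 → C:1 H:3
Element totals:
  C: 8
  H: 17
  Br: 1
  S: 1
Molecular formula: C8H17BrS.
  M = 8(12.011) + 17(1.008) + 79.904 + 32.06
    = 96.088 + 17.136 + 79.904 + 32.060 = 225.188

225.19 g/mol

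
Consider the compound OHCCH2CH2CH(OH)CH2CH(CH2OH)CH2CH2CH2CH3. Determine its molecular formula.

Atom tally by fragment:
  OHCCH2 → C:2 H:3 O:1
  CH2 → C:1 H:2
  CH(OH) → C:1 H:2 O:1
  CH2 → C:1 H:2
  CH(CH2OH) → C:2 H:4 O:1
  CH2 → C:1 H:2
  CH2 → C:1 H:2
  CH2 → C:1 H:2
  CH3 → C:1 H:3
Element totals:
  C: 11
  H: 22
  O: 3

C11H22O3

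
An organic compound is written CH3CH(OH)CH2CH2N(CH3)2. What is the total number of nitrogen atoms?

Atom tally by fragment:
  CH3 → C:1 H:3
  CH(OH) → C:1 H:2 O:1
  CH2 → C:1 H:2
  CH2N(CH3)2 → C:3 H:8 N:1
Element totals:
  C: 6
  H: 15
  N: 1
  O: 1

1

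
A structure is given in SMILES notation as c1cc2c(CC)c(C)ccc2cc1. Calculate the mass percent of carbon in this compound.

Atom tally by fragment:
  naphthalene ring system core → C:10 H:8
  (− 2 ring H displaced by substituents)
  + C2H5 → C:2 H:5
  + CH3 → C:1 H:3
Element totals:
  C: 13
  H: 14
Molecular formula: C13H14.
Molar mass = 170.255 g/mol.
Mass from C: 13 × 12.011 = 156.143 g/mol.
%C = 156.143 / 170.255 × 100 = 91.71%.

91.71%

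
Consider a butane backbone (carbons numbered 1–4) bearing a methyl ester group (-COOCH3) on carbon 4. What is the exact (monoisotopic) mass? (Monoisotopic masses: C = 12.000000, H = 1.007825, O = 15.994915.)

116.0837

Atom tally by fragment:
  CH3 → C:1 H:3
  CH2 → C:1 H:2
  CH2 → C:1 H:2
  CH2COOCH3 → C:3 H:5 O:2
Element totals:
  C: 6
  H: 12
  O: 2
Molecular formula: C6H12O2.
  M = 6(12.0) + 12(1.007825) + 2(15.994915)
    = 72.000000 + 12.093900 + 31.989830 = 116.083730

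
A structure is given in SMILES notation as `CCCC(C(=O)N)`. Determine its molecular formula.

C5H11NO

Atom tally by fragment:
  CH3 → C:1 H:3
  CH2 → C:1 H:2
  CH2 → C:1 H:2
  CH2CONH2 → C:2 H:4 O:1 N:1
Element totals:
  C: 5
  H: 11
  N: 1
  O: 1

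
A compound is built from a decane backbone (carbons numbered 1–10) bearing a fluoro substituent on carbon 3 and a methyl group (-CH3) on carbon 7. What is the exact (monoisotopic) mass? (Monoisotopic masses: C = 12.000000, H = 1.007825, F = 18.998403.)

174.1784

Atom tally by fragment:
  CH3 → C:1 H:3
  CH2 → C:1 H:2
  CH(F) → C:1 H:1 F:1
  CH2 → C:1 H:2
  CH2 → C:1 H:2
  CH2 → C:1 H:2
  CH(CH3) → C:2 H:4
  CH2 → C:1 H:2
  CH2 → C:1 H:2
  CH3 → C:1 H:3
Element totals:
  C: 11
  H: 23
  F: 1
Molecular formula: C11H23F.
  M = 11(12.0) + 23(1.007825) + 18.998403
    = 132.000000 + 23.179975 + 18.998403 = 174.178378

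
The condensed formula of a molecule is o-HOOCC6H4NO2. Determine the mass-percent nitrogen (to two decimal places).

8.38%

Atom tally by fragment:
  benzene ring core → C:6 H:6
  (− 2 ring H displaced by substituents)
  + COOH → C:1 H:1 O:2
  + NO2 → N:1 O:2
Element totals:
  C: 7
  H: 5
  N: 1
  O: 4
Molecular formula: C7H5NO4.
Molar mass = 167.120 g/mol.
Mass from N: 1 × 14.007 = 14.007 g/mol.
%N = 14.007 / 167.120 × 100 = 8.38%.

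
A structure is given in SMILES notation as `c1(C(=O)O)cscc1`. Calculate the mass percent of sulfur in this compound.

Atom tally by fragment:
  thiophene ring core → C:4 H:4 S:1
  (− 1 ring H displaced by substituents)
  + COOH → C:1 H:1 O:2
Element totals:
  C: 5
  H: 4
  O: 2
  S: 1
Molecular formula: C5H4O2S.
Molar mass = 128.145 g/mol.
Mass from S: 1 × 32.06 = 32.060 g/mol.
%S = 32.060 / 128.145 × 100 = 25.02%.

25.02%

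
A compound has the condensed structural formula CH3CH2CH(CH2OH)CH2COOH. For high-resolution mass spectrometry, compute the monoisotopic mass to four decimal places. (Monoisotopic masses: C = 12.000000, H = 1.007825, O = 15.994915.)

Element totals:
  C: 6
  H: 12
  O: 3
Molecular formula: C6H12O3.
  M = 6(12.0) + 12(1.007825) + 3(15.994915)
    = 72.000000 + 12.093900 + 47.984745 = 132.078645

132.0786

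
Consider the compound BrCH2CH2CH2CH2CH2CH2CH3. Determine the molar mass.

179.10 g/mol

Atom tally by fragment:
  BrCH2 → C:1 H:2 Br:1
  CH2 → C:1 H:2
  CH2 → C:1 H:2
  CH2 → C:1 H:2
  CH2 → C:1 H:2
  CH2 → C:1 H:2
  CH3 → C:1 H:3
Element totals:
  C: 7
  H: 15
  Br: 1
Molecular formula: C7H15Br.
  M = 7(12.011) + 15(1.008) + 79.904
    = 84.077 + 15.120 + 79.904 = 179.101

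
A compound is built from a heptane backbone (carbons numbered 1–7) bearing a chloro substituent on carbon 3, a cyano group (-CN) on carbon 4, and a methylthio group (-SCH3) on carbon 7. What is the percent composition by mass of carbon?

Atom tally by fragment:
  CH3 → C:1 H:3
  CH2 → C:1 H:2
  CH(Cl) → C:1 H:1 Cl:1
  CH(CN) → C:2 H:1 N:1
  CH2 → C:1 H:2
  CH2 → C:1 H:2
  CH2SCH3 → C:2 H:5 S:1
Element totals:
  C: 9
  H: 16
  Cl: 1
  N: 1
  S: 1
Molecular formula: C9H16ClNS.
Molar mass = 205.744 g/mol.
Mass from C: 9 × 12.011 = 108.099 g/mol.
%C = 108.099 / 205.744 × 100 = 52.54%.

52.54%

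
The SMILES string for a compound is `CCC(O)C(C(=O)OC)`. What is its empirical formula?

Atom tally by fragment:
  CH3 → C:1 H:3
  CH2 → C:1 H:2
  CH(OH) → C:1 H:2 O:1
  CH2COOCH3 → C:3 H:5 O:2
Element totals:
  C: 6
  H: 12
  O: 3
Molecular formula: C6H12O3.
gcd of subscripts = 3; dividing each by 3:
  C: 6/3 = 2
  H: 12/3 = 4
  O: 3/3 = 1

C2H4O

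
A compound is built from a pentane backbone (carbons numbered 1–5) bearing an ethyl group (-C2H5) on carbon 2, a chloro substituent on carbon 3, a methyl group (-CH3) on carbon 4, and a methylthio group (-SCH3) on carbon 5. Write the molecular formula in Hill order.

C9H19ClS

Atom tally by fragment:
  CH3 → C:1 H:3
  CH(C2H5) → C:3 H:6
  CH(Cl) → C:1 H:1 Cl:1
  CH(CH3) → C:2 H:4
  CH2SCH3 → C:2 H:5 S:1
Element totals:
  C: 9
  H: 19
  Cl: 1
  S: 1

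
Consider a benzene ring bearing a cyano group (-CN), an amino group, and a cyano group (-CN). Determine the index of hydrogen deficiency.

8

Atom tally by fragment:
  benzene ring core → C:6 H:6
  (− 3 ring H displaced by substituents)
  + CN → C:1 N:1
  + NH2 → N:1 H:2
  + CN → C:1 N:1
Element totals:
  C: 8
  H: 5
  N: 3
Molecular formula: C8H5N3.
DoU = (2C + 2 + N − H − X) / 2 = (2·8 + 2 + 3 − 5 − 0) / 2 = 8.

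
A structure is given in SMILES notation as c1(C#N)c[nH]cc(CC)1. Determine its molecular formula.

C7H8N2

Atom tally by fragment:
  pyrrole ring core → C:4 H:5 N:1
  (− 2 ring H displaced by substituents)
  + CN → C:1 N:1
  + C2H5 → C:2 H:5
Element totals:
  C: 7
  H: 8
  N: 2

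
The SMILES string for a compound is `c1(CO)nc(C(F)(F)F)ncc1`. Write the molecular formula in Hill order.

C6H5F3N2O

Atom tally by fragment:
  pyrimidine ring core → C:4 H:4 N:2
  (− 2 ring H displaced by substituents)
  + CH2OH → C:1 H:3 O:1
  + CF3 → C:1 F:3
Element totals:
  C: 6
  H: 5
  F: 3
  N: 2
  O: 1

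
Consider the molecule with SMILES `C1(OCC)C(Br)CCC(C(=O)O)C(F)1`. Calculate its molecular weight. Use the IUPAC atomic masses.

269.11 g/mol

Atom tally by fragment:
  cyclohexane ring core → C:6 H:12
  (− 4 ring H displaced by substituents)
  + OC2H5 → C:2 H:5 O:1
  + Br → Br:1
  + COOH → C:1 H:1 O:2
  + F → F:1
Element totals:
  C: 9
  H: 14
  Br: 1
  F: 1
  O: 3
Molecular formula: C9H14BrFO3.
  M = 9(12.011) + 14(1.008) + 79.904 + 18.998 + 3(15.999)
    = 108.099 + 14.112 + 79.904 + 18.998 + 47.997 = 269.110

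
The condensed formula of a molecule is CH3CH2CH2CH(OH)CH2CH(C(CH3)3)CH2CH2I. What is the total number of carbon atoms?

12

Atom tally by fragment:
  CH3 → C:1 H:3
  CH2 → C:1 H:2
  CH2 → C:1 H:2
  CH(OH) → C:1 H:2 O:1
  CH2 → C:1 H:2
  CH(C(CH3)3) → C:5 H:10
  CH2 → C:1 H:2
  CH2I → C:1 H:2 I:1
Element totals:
  C: 12
  H: 25
  I: 1
  O: 1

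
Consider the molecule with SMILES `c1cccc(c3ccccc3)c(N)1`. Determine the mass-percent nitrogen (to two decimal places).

Atom tally by fragment:
  benzene ring core → C:6 H:6
  (− 2 ring H displaced by substituents)
  + C6H5 → C:6 H:5
  + NH2 → N:1 H:2
Element totals:
  C: 12
  H: 11
  N: 1
Molecular formula: C12H11N.
Molar mass = 169.227 g/mol.
Mass from N: 1 × 14.007 = 14.007 g/mol.
%N = 14.007 / 169.227 × 100 = 8.28%.

8.28%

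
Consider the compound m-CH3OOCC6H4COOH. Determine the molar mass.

180.16 g/mol

Atom tally by fragment:
  benzene ring core → C:6 H:6
  (− 2 ring H displaced by substituents)
  + COOCH3 → C:2 H:3 O:2
  + COOH → C:1 H:1 O:2
Element totals:
  C: 9
  H: 8
  O: 4
Molecular formula: C9H8O4.
  M = 9(12.011) + 8(1.008) + 4(15.999)
    = 108.099 + 8.064 + 63.996 = 180.159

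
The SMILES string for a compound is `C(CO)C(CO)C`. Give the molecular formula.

Atom tally by fragment:
  HOCH2CH2 → C:2 H:5 O:1
  CH(CH2OH) → C:2 H:4 O:1
  CH3 → C:1 H:3
Element totals:
  C: 5
  H: 12
  O: 2

C5H12O2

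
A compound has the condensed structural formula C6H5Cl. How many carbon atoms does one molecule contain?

Atom tally by fragment:
  benzene ring core → C:6 H:6
  (− 1 ring H displaced by substituents)
  + Cl → Cl:1
Element totals:
  C: 6
  H: 5
  Cl: 1

6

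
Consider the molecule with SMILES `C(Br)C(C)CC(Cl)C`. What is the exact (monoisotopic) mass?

197.9811

Atom tally by fragment:
  BrCH2 → C:1 H:2 Br:1
  CH(CH3) → C:2 H:4
  CH2 → C:1 H:2
  CH(Cl) → C:1 H:1 Cl:1
  CH3 → C:1 H:3
Element totals:
  C: 6
  H: 12
  Br: 1
  Cl: 1
Molecular formula: C6H12BrCl.
  M = 6(12.0) + 12(1.007825) + 78.918338 + 34.968853
    = 72.000000 + 12.093900 + 78.918338 + 34.968853 = 197.981091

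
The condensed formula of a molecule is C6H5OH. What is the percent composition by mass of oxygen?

Element totals:
  C: 6
  H: 6
  O: 1
Molecular formula: C6H6O.
Molar mass = 94.113 g/mol.
Mass from O: 1 × 15.999 = 15.999 g/mol.
%O = 15.999 / 94.113 × 100 = 17.00%.

17.00%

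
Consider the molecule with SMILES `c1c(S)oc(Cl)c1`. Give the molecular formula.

C4H3ClOS

Atom tally by fragment:
  furan ring core → C:4 H:4 O:1
  (− 2 ring H displaced by substituents)
  + SH → S:1 H:1
  + Cl → Cl:1
Element totals:
  C: 4
  H: 3
  Cl: 1
  O: 1
  S: 1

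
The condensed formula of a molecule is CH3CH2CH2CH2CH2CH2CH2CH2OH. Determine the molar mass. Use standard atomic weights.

130.23 g/mol

Element totals:
  C: 8
  H: 18
  O: 1
Molecular formula: C8H18O.
  M = 8(12.011) + 18(1.008) + 15.999
    = 96.088 + 18.144 + 15.999 = 130.231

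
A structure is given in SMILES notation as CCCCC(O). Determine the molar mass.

88.15 g/mol

Atom tally by fragment:
  CH3 → C:1 H:3
  CH2 → C:1 H:2
  CH2 → C:1 H:2
  CH2 → C:1 H:2
  CH2OH → C:1 H:3 O:1
Element totals:
  C: 5
  H: 12
  O: 1
Molecular formula: C5H12O.
  M = 5(12.011) + 12(1.008) + 15.999
    = 60.055 + 12.096 + 15.999 = 88.150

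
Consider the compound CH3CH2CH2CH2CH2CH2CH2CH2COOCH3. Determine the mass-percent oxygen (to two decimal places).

Atom tally by fragment:
  CH3 → C:1 H:3
  CH2 → C:1 H:2
  CH2 → C:1 H:2
  CH2 → C:1 H:2
  CH2 → C:1 H:2
  CH2 → C:1 H:2
  CH2 → C:1 H:2
  CH2COOCH3 → C:3 H:5 O:2
Element totals:
  C: 10
  H: 20
  O: 2
Molecular formula: C10H20O2.
Molar mass = 172.268 g/mol.
Mass from O: 2 × 15.999 = 31.998 g/mol.
%O = 31.998 / 172.268 × 100 = 18.57%.

18.57%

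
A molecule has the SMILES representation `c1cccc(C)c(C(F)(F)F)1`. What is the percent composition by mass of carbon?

60.00%

Atom tally by fragment:
  benzene ring core → C:6 H:6
  (− 2 ring H displaced by substituents)
  + CH3 → C:1 H:3
  + CF3 → C:1 F:3
Element totals:
  C: 8
  H: 7
  F: 3
Molecular formula: C8H7F3.
Molar mass = 160.138 g/mol.
Mass from C: 8 × 12.011 = 96.088 g/mol.
%C = 96.088 / 160.138 × 100 = 60.00%.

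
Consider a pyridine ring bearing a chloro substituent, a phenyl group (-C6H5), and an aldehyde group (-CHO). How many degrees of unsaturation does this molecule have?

9

Atom tally by fragment:
  pyridine ring core → C:5 H:5 N:1
  (− 3 ring H displaced by substituents)
  + Cl → Cl:1
  + C6H5 → C:6 H:5
  + CHO → C:1 H:1 O:1
Element totals:
  C: 12
  H: 8
  Cl: 1
  N: 1
  O: 1
Molecular formula: C12H8ClNO.
DoU = (2C + 2 + N − H − X) / 2 = (2·12 + 2 + 1 − 8 − 1) / 2 = 9.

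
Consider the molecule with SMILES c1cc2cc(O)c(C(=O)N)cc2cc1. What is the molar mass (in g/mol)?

187.20 g/mol

Atom tally by fragment:
  naphthalene ring system core → C:10 H:8
  (− 2 ring H displaced by substituents)
  + OH → O:1 H:1
  + CONH2 → C:1 H:2 O:1 N:1
Element totals:
  C: 11
  H: 9
  N: 1
  O: 2
Molecular formula: C11H9NO2.
  M = 11(12.011) + 9(1.008) + 14.007 + 2(15.999)
    = 132.121 + 9.072 + 14.007 + 31.998 = 187.198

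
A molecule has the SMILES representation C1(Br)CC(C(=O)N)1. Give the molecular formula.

Atom tally by fragment:
  cyclopropane ring core → C:3 H:6
  (− 2 ring H displaced by substituents)
  + Br → Br:1
  + CONH2 → C:1 H:2 O:1 N:1
Element totals:
  C: 4
  H: 6
  Br: 1
  N: 1
  O: 1

C4H6BrNO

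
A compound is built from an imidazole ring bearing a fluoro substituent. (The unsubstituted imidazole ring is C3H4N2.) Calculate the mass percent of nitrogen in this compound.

Atom tally by fragment:
  imidazole ring core → C:3 H:4 N:2
  (− 1 ring H displaced by substituents)
  + F → F:1
Element totals:
  C: 3
  H: 3
  F: 1
  N: 2
Molecular formula: C3H3FN2.
Molar mass = 86.069 g/mol.
Mass from N: 2 × 14.007 = 28.014 g/mol.
%N = 28.014 / 86.069 × 100 = 32.55%.

32.55%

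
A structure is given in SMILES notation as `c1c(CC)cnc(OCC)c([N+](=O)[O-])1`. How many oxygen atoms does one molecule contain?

Atom tally by fragment:
  pyridine ring core → C:5 H:5 N:1
  (− 3 ring H displaced by substituents)
  + C2H5 → C:2 H:5
  + OC2H5 → C:2 H:5 O:1
  + NO2 → N:1 O:2
Element totals:
  C: 9
  H: 12
  N: 2
  O: 3

3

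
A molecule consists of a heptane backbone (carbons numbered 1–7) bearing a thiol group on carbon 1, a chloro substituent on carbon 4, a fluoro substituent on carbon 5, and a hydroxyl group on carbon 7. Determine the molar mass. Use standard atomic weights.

Atom tally by fragment:
  HSCH2 → C:1 H:3 S:1
  CH2 → C:1 H:2
  CH2 → C:1 H:2
  CH(Cl) → C:1 H:1 Cl:1
  CH(F) → C:1 H:1 F:1
  CH2 → C:1 H:2
  CH2OH → C:1 H:3 O:1
Element totals:
  C: 7
  H: 14
  Cl: 1
  F: 1
  O: 1
  S: 1
Molecular formula: C7H14ClFOS.
  M = 7(12.011) + 14(1.008) + 35.45 + 18.998 + 15.999 + 32.06
    = 84.077 + 14.112 + 35.450 + 18.998 + 15.999 + 32.060 = 200.696

200.70 g/mol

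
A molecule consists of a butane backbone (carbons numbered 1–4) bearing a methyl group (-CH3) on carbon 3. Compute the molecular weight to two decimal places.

72.15 g/mol

Atom tally by fragment:
  CH3 → C:1 H:3
  CH2 → C:1 H:2
  CH(CH3) → C:2 H:4
  CH3 → C:1 H:3
Element totals:
  C: 5
  H: 12
Molecular formula: C5H12.
  M = 5(12.011) + 12(1.008)
    = 60.055 + 12.096 = 72.151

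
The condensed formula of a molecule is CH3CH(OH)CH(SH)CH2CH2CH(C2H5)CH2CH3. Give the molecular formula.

Element totals:
  C: 10
  H: 22
  O: 1
  S: 1

C10H22OS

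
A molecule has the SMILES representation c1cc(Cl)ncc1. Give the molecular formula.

Atom tally by fragment:
  pyridine ring core → C:5 H:5 N:1
  (− 1 ring H displaced by substituents)
  + Cl → Cl:1
Element totals:
  C: 5
  H: 4
  Cl: 1
  N: 1

C5H4ClN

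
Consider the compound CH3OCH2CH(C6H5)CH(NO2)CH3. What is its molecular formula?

Atom tally by fragment:
  CH3OCH2 → C:2 H:5 O:1
  CH(C6H5) → C:7 H:6
  CH(NO2) → C:1 H:1 N:1 O:2
  CH3 → C:1 H:3
Element totals:
  C: 11
  H: 15
  N: 1
  O: 3

C11H15NO3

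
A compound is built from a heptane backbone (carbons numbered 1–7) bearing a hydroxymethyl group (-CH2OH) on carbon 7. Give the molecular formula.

C8H18O

Atom tally by fragment:
  CH3 → C:1 H:3
  CH2 → C:1 H:2
  CH2 → C:1 H:2
  CH2 → C:1 H:2
  CH2 → C:1 H:2
  CH2 → C:1 H:2
  CH2CH2OH → C:2 H:5 O:1
Element totals:
  C: 8
  H: 18
  O: 1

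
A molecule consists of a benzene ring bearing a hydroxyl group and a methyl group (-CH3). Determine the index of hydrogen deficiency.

4

Atom tally by fragment:
  benzene ring core → C:6 H:6
  (− 2 ring H displaced by substituents)
  + OH → O:1 H:1
  + CH3 → C:1 H:3
Element totals:
  C: 7
  H: 8
  O: 1
Molecular formula: C7H8O.
DoU = (2C + 2 + N − H − X) / 2 = (2·7 + 2 + 0 − 8 − 0) / 2 = 4.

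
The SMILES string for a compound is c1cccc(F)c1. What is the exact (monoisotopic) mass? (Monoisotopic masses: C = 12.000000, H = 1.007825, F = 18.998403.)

Atom tally by fragment:
  benzene ring core → C:6 H:6
  (− 1 ring H displaced by substituents)
  + F → F:1
Element totals:
  C: 6
  H: 5
  F: 1
Molecular formula: C6H5F.
  M = 6(12.0) + 5(1.007825) + 18.998403
    = 72.000000 + 5.039125 + 18.998403 = 96.037528

96.0375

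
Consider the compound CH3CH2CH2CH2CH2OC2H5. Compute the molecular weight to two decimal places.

116.20 g/mol

Atom tally by fragment:
  CH3 → C:1 H:3
  CH2 → C:1 H:2
  CH2 → C:1 H:2
  CH2 → C:1 H:2
  CH2OC2H5 → C:3 H:7 O:1
Element totals:
  C: 7
  H: 16
  O: 1
Molecular formula: C7H16O.
  M = 7(12.011) + 16(1.008) + 15.999
    = 84.077 + 16.128 + 15.999 = 116.204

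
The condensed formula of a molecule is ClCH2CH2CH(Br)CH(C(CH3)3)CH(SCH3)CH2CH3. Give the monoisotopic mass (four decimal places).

314.0471

Atom tally by fragment:
  ClCH2 → C:1 H:2 Cl:1
  CH2 → C:1 H:2
  CH(Br) → C:1 H:1 Br:1
  CH(C(CH3)3) → C:5 H:10
  CH(SCH3) → C:2 H:4 S:1
  CH2 → C:1 H:2
  CH3 → C:1 H:3
Element totals:
  C: 12
  H: 24
  Br: 1
  Cl: 1
  S: 1
Molecular formula: C12H24BrClS.
  M = 12(12.0) + 24(1.007825) + 78.918338 + 34.968853 + 31.972071
    = 144.000000 + 24.187800 + 78.918338 + 34.968853 + 31.972071 = 314.047062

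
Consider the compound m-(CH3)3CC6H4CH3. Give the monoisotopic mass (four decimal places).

148.1252

Atom tally by fragment:
  benzene ring core → C:6 H:6
  (− 2 ring H displaced by substituents)
  + C(CH3)3 → C:4 H:9
  + CH3 → C:1 H:3
Element totals:
  C: 11
  H: 16
Molecular formula: C11H16.
  M = 11(12.0) + 16(1.007825)
    = 132.000000 + 16.125200 = 148.125200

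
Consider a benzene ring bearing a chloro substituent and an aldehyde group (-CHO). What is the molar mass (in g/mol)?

140.57 g/mol

Atom tally by fragment:
  benzene ring core → C:6 H:6
  (− 2 ring H displaced by substituents)
  + Cl → Cl:1
  + CHO → C:1 H:1 O:1
Element totals:
  C: 7
  H: 5
  Cl: 1
  O: 1
Molecular formula: C7H5ClO.
  M = 7(12.011) + 5(1.008) + 35.45 + 15.999
    = 84.077 + 5.040 + 35.450 + 15.999 = 140.566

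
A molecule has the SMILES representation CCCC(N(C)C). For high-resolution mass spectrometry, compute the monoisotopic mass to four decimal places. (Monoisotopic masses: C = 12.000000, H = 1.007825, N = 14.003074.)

Atom tally by fragment:
  CH3 → C:1 H:3
  CH2 → C:1 H:2
  CH2 → C:1 H:2
  CH2N(CH3)2 → C:3 H:8 N:1
Element totals:
  C: 6
  H: 15
  N: 1
Molecular formula: C6H15N.
  M = 6(12.0) + 15(1.007825) + 14.003074
    = 72.000000 + 15.117375 + 14.003074 = 101.120449

101.1204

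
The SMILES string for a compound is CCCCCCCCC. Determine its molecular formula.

Atom tally by fragment:
  CH3 → C:1 H:3
  CH2 → C:1 H:2
  CH2 → C:1 H:2
  CH2 → C:1 H:2
  CH2 → C:1 H:2
  CH2 → C:1 H:2
  CH2 → C:1 H:2
  CH2 → C:1 H:2
  CH3 → C:1 H:3
Element totals:
  C: 9
  H: 20

C9H20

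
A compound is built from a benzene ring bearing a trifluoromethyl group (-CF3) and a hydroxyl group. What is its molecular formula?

Atom tally by fragment:
  benzene ring core → C:6 H:6
  (− 2 ring H displaced by substituents)
  + CF3 → C:1 F:3
  + OH → O:1 H:1
Element totals:
  C: 7
  H: 5
  F: 3
  O: 1

C7H5F3O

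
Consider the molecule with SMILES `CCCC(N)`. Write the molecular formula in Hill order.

C4H11N

Atom tally by fragment:
  CH3 → C:1 H:3
  CH2 → C:1 H:2
  CH2 → C:1 H:2
  CH2NH2 → C:1 H:4 N:1
Element totals:
  C: 4
  H: 11
  N: 1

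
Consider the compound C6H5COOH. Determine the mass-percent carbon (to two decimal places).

Atom tally by fragment:
  benzene ring core → C:6 H:6
  (− 1 ring H displaced by substituents)
  + COOH → C:1 H:1 O:2
Element totals:
  C: 7
  H: 6
  O: 2
Molecular formula: C7H6O2.
Molar mass = 122.123 g/mol.
Mass from C: 7 × 12.011 = 84.077 g/mol.
%C = 84.077 / 122.123 × 100 = 68.85%.

68.85%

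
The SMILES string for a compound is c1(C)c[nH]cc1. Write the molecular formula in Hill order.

C5H7N

Atom tally by fragment:
  pyrrole ring core → C:4 H:5 N:1
  (− 1 ring H displaced by substituents)
  + CH3 → C:1 H:3
Element totals:
  C: 5
  H: 7
  N: 1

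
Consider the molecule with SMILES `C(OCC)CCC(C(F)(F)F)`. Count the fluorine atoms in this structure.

3

Atom tally by fragment:
  C2H5OCH2 → C:3 H:7 O:1
  CH2 → C:1 H:2
  CH2 → C:1 H:2
  CH2CF3 → C:2 H:2 F:3
Element totals:
  C: 7
  H: 13
  F: 3
  O: 1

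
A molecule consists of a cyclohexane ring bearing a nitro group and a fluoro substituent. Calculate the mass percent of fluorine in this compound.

12.91%

Atom tally by fragment:
  cyclohexane ring core → C:6 H:12
  (− 2 ring H displaced by substituents)
  + NO2 → N:1 O:2
  + F → F:1
Element totals:
  C: 6
  H: 10
  F: 1
  N: 1
  O: 2
Molecular formula: C6H10FNO2.
Molar mass = 147.149 g/mol.
Mass from F: 1 × 18.998 = 18.998 g/mol.
%F = 18.998 / 147.149 × 100 = 12.91%.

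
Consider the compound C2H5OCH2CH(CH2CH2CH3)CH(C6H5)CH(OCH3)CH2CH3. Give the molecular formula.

C18H30O2

Atom tally by fragment:
  C2H5OCH2 → C:3 H:7 O:1
  CH(CH2CH2CH3) → C:4 H:8
  CH(C6H5) → C:7 H:6
  CH(OCH3) → C:2 H:4 O:1
  CH2 → C:1 H:2
  CH3 → C:1 H:3
Element totals:
  C: 18
  H: 30
  O: 2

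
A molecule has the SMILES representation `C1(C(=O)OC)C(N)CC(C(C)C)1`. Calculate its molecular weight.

Atom tally by fragment:
  cyclobutane ring core → C:4 H:8
  (− 3 ring H displaced by substituents)
  + COOCH3 → C:2 H:3 O:2
  + NH2 → N:1 H:2
  + CH(CH3)2 → C:3 H:7
Element totals:
  C: 9
  H: 17
  N: 1
  O: 2
Molecular formula: C9H17NO2.
  M = 9(12.011) + 17(1.008) + 14.007 + 2(15.999)
    = 108.099 + 17.136 + 14.007 + 31.998 = 171.240

171.24 g/mol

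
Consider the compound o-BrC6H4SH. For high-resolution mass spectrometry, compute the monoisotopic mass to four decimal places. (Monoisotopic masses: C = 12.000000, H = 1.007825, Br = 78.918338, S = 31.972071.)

187.9295

Atom tally by fragment:
  benzene ring core → C:6 H:6
  (− 2 ring H displaced by substituents)
  + Br → Br:1
  + SH → S:1 H:1
Element totals:
  C: 6
  H: 5
  Br: 1
  S: 1
Molecular formula: C6H5BrS.
  M = 6(12.0) + 5(1.007825) + 78.918338 + 31.972071
    = 72.000000 + 5.039125 + 78.918338 + 31.972071 = 187.929534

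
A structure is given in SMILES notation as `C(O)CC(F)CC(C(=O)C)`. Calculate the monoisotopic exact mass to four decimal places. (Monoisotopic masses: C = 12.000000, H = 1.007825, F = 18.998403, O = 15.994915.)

Atom tally by fragment:
  HOCH2 → C:1 H:3 O:1
  CH2 → C:1 H:2
  CH(F) → C:1 H:1 F:1
  CH2 → C:1 H:2
  CH2COCH3 → C:3 H:5 O:1
Element totals:
  C: 7
  H: 13
  F: 1
  O: 2
Molecular formula: C7H13FO2.
  M = 7(12.0) + 13(1.007825) + 18.998403 + 2(15.994915)
    = 84.000000 + 13.101725 + 18.998403 + 31.989830 = 148.089958

148.0900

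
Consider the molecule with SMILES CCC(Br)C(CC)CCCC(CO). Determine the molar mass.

Atom tally by fragment:
  CH3 → C:1 H:3
  CH2 → C:1 H:2
  CH(Br) → C:1 H:1 Br:1
  CH(C2H5) → C:3 H:6
  CH2 → C:1 H:2
  CH2 → C:1 H:2
  CH2 → C:1 H:2
  CH2CH2OH → C:2 H:5 O:1
Element totals:
  C: 11
  H: 23
  Br: 1
  O: 1
Molecular formula: C11H23BrO.
  M = 11(12.011) + 23(1.008) + 79.904 + 15.999
    = 132.121 + 23.184 + 79.904 + 15.999 = 251.208

251.21 g/mol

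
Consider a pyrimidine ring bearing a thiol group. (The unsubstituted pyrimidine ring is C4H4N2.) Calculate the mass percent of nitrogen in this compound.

24.98%

Atom tally by fragment:
  pyrimidine ring core → C:4 H:4 N:2
  (− 1 ring H displaced by substituents)
  + SH → S:1 H:1
Element totals:
  C: 4
  H: 4
  N: 2
  S: 1
Molecular formula: C4H4N2S.
Molar mass = 112.150 g/mol.
Mass from N: 2 × 14.007 = 28.014 g/mol.
%N = 28.014 / 112.150 × 100 = 24.98%.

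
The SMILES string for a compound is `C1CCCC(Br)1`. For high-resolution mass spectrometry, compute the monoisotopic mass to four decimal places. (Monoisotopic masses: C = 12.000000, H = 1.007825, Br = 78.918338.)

147.9888

Atom tally by fragment:
  cyclopentane ring core → C:5 H:10
  (− 1 ring H displaced by substituents)
  + Br → Br:1
Element totals:
  C: 5
  H: 9
  Br: 1
Molecular formula: C5H9Br.
  M = 5(12.0) + 9(1.007825) + 78.918338
    = 60.000000 + 9.070425 + 78.918338 = 147.988763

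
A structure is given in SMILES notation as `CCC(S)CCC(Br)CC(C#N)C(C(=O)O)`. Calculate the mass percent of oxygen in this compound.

10.38%

Atom tally by fragment:
  CH3 → C:1 H:3
  CH2 → C:1 H:2
  CH(SH) → C:1 H:2 S:1
  CH2 → C:1 H:2
  CH2 → C:1 H:2
  CH(Br) → C:1 H:1 Br:1
  CH2 → C:1 H:2
  CH(CN) → C:2 H:1 N:1
  CH2COOH → C:2 H:3 O:2
Element totals:
  C: 11
  H: 18
  Br: 1
  N: 1
  O: 2
  S: 1
Molecular formula: C11H18BrNO2S.
Molar mass = 308.234 g/mol.
Mass from O: 2 × 15.999 = 31.998 g/mol.
%O = 31.998 / 308.234 × 100 = 10.38%.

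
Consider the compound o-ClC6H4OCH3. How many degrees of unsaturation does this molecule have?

4

Atom tally by fragment:
  benzene ring core → C:6 H:6
  (− 2 ring H displaced by substituents)
  + Cl → Cl:1
  + OCH3 → C:1 H:3 O:1
Element totals:
  C: 7
  H: 7
  Cl: 1
  O: 1
Molecular formula: C7H7ClO.
DoU = (2C + 2 + N − H − X) / 2 = (2·7 + 2 + 0 − 7 − 1) / 2 = 4.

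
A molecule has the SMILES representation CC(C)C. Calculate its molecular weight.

58.12 g/mol

Atom tally by fragment:
  CH3 → C:1 H:3
  CH(CH3) → C:2 H:4
  CH3 → C:1 H:3
Element totals:
  C: 4
  H: 10
Molecular formula: C4H10.
  M = 4(12.011) + 10(1.008)
    = 48.044 + 10.080 = 58.124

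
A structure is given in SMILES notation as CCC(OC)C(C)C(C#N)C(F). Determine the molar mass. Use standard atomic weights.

173.23 g/mol

Atom tally by fragment:
  CH3 → C:1 H:3
  CH2 → C:1 H:2
  CH(OCH3) → C:2 H:4 O:1
  CH(CH3) → C:2 H:4
  CH(CN) → C:2 H:1 N:1
  CH2F → C:1 H:2 F:1
Element totals:
  C: 9
  H: 16
  F: 1
  N: 1
  O: 1
Molecular formula: C9H16FNO.
  M = 9(12.011) + 16(1.008) + 18.998 + 14.007 + 15.999
    = 108.099 + 16.128 + 18.998 + 14.007 + 15.999 = 173.231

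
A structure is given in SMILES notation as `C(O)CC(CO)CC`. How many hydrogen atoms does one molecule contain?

14

Atom tally by fragment:
  HOCH2 → C:1 H:3 O:1
  CH2 → C:1 H:2
  CH(CH2OH) → C:2 H:4 O:1
  CH2 → C:1 H:2
  CH3 → C:1 H:3
Element totals:
  C: 6
  H: 14
  O: 2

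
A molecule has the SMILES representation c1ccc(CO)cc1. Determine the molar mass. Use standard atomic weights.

108.14 g/mol

Atom tally by fragment:
  benzene ring core → C:6 H:6
  (− 1 ring H displaced by substituents)
  + CH2OH → C:1 H:3 O:1
Element totals:
  C: 7
  H: 8
  O: 1
Molecular formula: C7H8O.
  M = 7(12.011) + 8(1.008) + 15.999
    = 84.077 + 8.064 + 15.999 = 108.140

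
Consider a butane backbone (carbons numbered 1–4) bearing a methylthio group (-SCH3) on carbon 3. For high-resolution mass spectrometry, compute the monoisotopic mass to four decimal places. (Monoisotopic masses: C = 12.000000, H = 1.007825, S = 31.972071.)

104.0660

Atom tally by fragment:
  CH3 → C:1 H:3
  CH2 → C:1 H:2
  CH(SCH3) → C:2 H:4 S:1
  CH3 → C:1 H:3
Element totals:
  C: 5
  H: 12
  S: 1
Molecular formula: C5H12S.
  M = 5(12.0) + 12(1.007825) + 31.972071
    = 60.000000 + 12.093900 + 31.972071 = 104.065971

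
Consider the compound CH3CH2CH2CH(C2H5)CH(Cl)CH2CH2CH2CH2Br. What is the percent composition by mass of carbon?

49.00%

Element totals:
  C: 11
  H: 22
  Br: 1
  Cl: 1
Molecular formula: C11H22BrCl.
Molar mass = 269.651 g/mol.
Mass from C: 11 × 12.011 = 132.121 g/mol.
%C = 132.121 / 269.651 × 100 = 49.00%.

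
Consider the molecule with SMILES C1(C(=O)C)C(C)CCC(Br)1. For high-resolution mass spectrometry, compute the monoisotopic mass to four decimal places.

Atom tally by fragment:
  cyclopentane ring core → C:5 H:10
  (− 3 ring H displaced by substituents)
  + COCH3 → C:2 H:3 O:1
  + CH3 → C:1 H:3
  + Br → Br:1
Element totals:
  C: 8
  H: 13
  Br: 1
  O: 1
Molecular formula: C8H13BrO.
  M = 8(12.0) + 13(1.007825) + 78.918338 + 15.994915
    = 96.000000 + 13.101725 + 78.918338 + 15.994915 = 204.014978

204.0150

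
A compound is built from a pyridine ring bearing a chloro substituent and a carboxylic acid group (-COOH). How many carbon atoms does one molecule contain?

Atom tally by fragment:
  pyridine ring core → C:5 H:5 N:1
  (− 2 ring H displaced by substituents)
  + Cl → Cl:1
  + COOH → C:1 H:1 O:2
Element totals:
  C: 6
  H: 4
  Cl: 1
  N: 1
  O: 2

6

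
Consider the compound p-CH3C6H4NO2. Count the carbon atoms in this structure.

Element totals:
  C: 7
  H: 7
  N: 1
  O: 2

7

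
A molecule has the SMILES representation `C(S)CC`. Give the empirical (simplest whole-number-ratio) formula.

Atom tally by fragment:
  HSCH2 → C:1 H:3 S:1
  CH2 → C:1 H:2
  CH3 → C:1 H:3
Element totals:
  C: 3
  H: 8
  S: 1
Molecular formula: C3H8S.
gcd of subscripts (3, 8, 1) = 1, so the empirical formula equals the molecular formula.

C3H8S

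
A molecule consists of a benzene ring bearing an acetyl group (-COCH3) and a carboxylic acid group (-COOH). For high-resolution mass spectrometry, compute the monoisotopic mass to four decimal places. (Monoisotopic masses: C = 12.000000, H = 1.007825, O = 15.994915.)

164.0473

Atom tally by fragment:
  benzene ring core → C:6 H:6
  (− 2 ring H displaced by substituents)
  + COCH3 → C:2 H:3 O:1
  + COOH → C:1 H:1 O:2
Element totals:
  C: 9
  H: 8
  O: 3
Molecular formula: C9H8O3.
  M = 9(12.0) + 8(1.007825) + 3(15.994915)
    = 108.000000 + 8.062600 + 47.984745 = 164.047345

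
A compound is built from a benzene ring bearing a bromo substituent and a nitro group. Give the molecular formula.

C6H4BrNO2

Atom tally by fragment:
  benzene ring core → C:6 H:6
  (− 2 ring H displaced by substituents)
  + Br → Br:1
  + NO2 → N:1 O:2
Element totals:
  C: 6
  H: 4
  Br: 1
  N: 1
  O: 2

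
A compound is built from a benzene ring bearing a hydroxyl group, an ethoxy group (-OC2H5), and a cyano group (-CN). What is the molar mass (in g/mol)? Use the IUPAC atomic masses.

163.18 g/mol

Atom tally by fragment:
  benzene ring core → C:6 H:6
  (− 3 ring H displaced by substituents)
  + OH → O:1 H:1
  + OC2H5 → C:2 H:5 O:1
  + CN → C:1 N:1
Element totals:
  C: 9
  H: 9
  N: 1
  O: 2
Molecular formula: C9H9NO2.
  M = 9(12.011) + 9(1.008) + 14.007 + 2(15.999)
    = 108.099 + 9.072 + 14.007 + 31.998 = 163.176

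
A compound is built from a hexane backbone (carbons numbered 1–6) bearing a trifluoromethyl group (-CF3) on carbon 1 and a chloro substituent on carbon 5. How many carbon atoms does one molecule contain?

Atom tally by fragment:
  F3CCH2 → C:2 H:2 F:3
  CH2 → C:1 H:2
  CH2 → C:1 H:2
  CH2 → C:1 H:2
  CH(Cl) → C:1 H:1 Cl:1
  CH3 → C:1 H:3
Element totals:
  C: 7
  H: 12
  Cl: 1
  F: 3

7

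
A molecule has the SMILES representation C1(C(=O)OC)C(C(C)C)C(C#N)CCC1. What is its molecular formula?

C12H19NO2

Atom tally by fragment:
  cyclohexane ring core → C:6 H:12
  (− 3 ring H displaced by substituents)
  + COOCH3 → C:2 H:3 O:2
  + CH(CH3)2 → C:3 H:7
  + CN → C:1 N:1
Element totals:
  C: 12
  H: 19
  N: 1
  O: 2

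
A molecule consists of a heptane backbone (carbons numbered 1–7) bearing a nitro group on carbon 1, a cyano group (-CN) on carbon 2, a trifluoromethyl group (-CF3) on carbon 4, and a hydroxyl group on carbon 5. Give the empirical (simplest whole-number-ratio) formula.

Atom tally by fragment:
  O2NCH2 → C:1 H:2 N:1 O:2
  CH(CN) → C:2 H:1 N:1
  CH2 → C:1 H:2
  CH(CF3) → C:2 H:1 F:3
  CH(OH) → C:1 H:2 O:1
  CH2 → C:1 H:2
  CH3 → C:1 H:3
Element totals:
  C: 9
  H: 13
  F: 3
  N: 2
  O: 3
Molecular formula: C9H13F3N2O3.
gcd of subscripts (9, 3, 13, 2, 3) = 1, so the empirical formula equals the molecular formula.

C9H13F3N2O3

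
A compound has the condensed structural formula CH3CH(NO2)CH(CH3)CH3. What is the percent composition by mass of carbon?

Element totals:
  C: 5
  H: 11
  N: 1
  O: 2
Molecular formula: C5H11NO2.
Molar mass = 117.148 g/mol.
Mass from C: 5 × 12.011 = 60.055 g/mol.
%C = 60.055 / 117.148 × 100 = 51.26%.

51.26%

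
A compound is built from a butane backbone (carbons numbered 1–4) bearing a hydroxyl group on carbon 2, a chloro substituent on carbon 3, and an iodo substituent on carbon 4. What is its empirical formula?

Atom tally by fragment:
  CH3 → C:1 H:3
  CH(OH) → C:1 H:2 O:1
  CH(Cl) → C:1 H:1 Cl:1
  CH2I → C:1 H:2 I:1
Element totals:
  C: 4
  H: 8
  Cl: 1
  I: 1
  O: 1
Molecular formula: C4H8ClIO.
gcd of subscripts (4, 1, 8, 1, 1) = 1, so the empirical formula equals the molecular formula.

C4H8ClIO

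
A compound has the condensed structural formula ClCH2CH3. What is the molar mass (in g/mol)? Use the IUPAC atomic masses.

Atom tally by fragment:
  ClCH2 → C:1 H:2 Cl:1
  CH3 → C:1 H:3
Element totals:
  C: 2
  H: 5
  Cl: 1
Molecular formula: C2H5Cl.
  M = 2(12.011) + 5(1.008) + 35.45
    = 24.022 + 5.040 + 35.450 = 64.512

64.51 g/mol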